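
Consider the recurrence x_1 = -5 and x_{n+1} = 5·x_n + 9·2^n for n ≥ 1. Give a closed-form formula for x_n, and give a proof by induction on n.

Computing the first terms: x_1 = -5, x_2 = -7, x_3 = 1. This suggests x_n = -3·2^n + 5^(n - 1).
Base step (n = 1): the formula gives -5 = -5 = x_1.
Inductive step: suppose the statement holds for some i ≥ 1, so x_i = -3·2^i + 5^(i - 1).
Then x_{i+1} = 5·x_i + 9·2^i = 5·(-3·2^i + 5^(i - 1)) + 9·2^i = -3·2^(i + 1) + 5^i = -3·2^(i+1) + 5^((i+1) - 1),
which is the claimed formula at n = i+1.
This completes the induction.

x_n = -3·2^n + 5^(n - 1)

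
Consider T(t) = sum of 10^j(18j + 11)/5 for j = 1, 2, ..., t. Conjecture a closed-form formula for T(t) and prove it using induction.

We claim T(t) = 2·10^t(2t + 1) - 2 for all t ≥ 1.
Base case (t = 1): T(1) = 58, and the closed form gives 58. They agree.
Inductive step: assume the claim holds for t = j, so T(j) = 2·10^j(2j + 1) - 2.
Then T(j+1) = T(j) + (10^j(36j + 58)) = (2·10^j(2j + 1) - 2) + (10^j(36j + 58)).
Simplifying, T(j+1) = 40·10^j·j + 60·10^j - 2 = 2·10^(j+1)(2(j+1) + 1) - 2,
which is the closed form with t = j+1.
By induction, the statement is established for all t ≥ 1.

T(t) = 2·10^t(2t + 1) - 2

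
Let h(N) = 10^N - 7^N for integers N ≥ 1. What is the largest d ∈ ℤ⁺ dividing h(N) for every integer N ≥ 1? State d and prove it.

Computing the first values: h(1) = 3 and h(2) = 51; gcd(3, 51) = 3, so d ≤ 3.
We prove 3 | 10^N - 7^N for all N ≥ 1 by induction on N.
For the base case N = 1: h(1) = 3 = 3·(1), so 3 | h(1).
Inductive step: assume the claim holds for N = p, i.e. 3 | h(p). Then
10^{p+1} − 7^{p+1} = 10·10^p − 7·7^p = 10·(10^p − 7^p) + (3)·7^p. The first term is divisible by 3 by the inductive hypothesis, and the second term (3)·7^p is divisible by 3 since 3 | 3. Hence 3 | h(p+1).
By the principle of mathematical induction, the result holds for all N ≥ 1.
Therefore the largest such d is 3.

d = 3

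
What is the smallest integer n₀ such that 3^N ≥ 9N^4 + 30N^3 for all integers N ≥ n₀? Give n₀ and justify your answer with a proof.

At N = 10: 59049 < 120000, so the inequality fails and n₀ ≥ 11. We prove 3^N ≥ 9N^4 + 30N^3 for all N ≥ 11.
For the base case N = 11: 3^N = 177147 and 9N^4 + 30N^3 = 171699, so 177147 ≥ 171699.
Suppose the result is true for N = p, so 3^p ≥ 9p^4 + 30p^3.
Then 3^(p + 1) = 3·(3^p) ≥ 3·(9p^4 + 30p^3).
Also, for p ≥ 11 we have 3·(9p^4 + 30p^3) ≥ 9(p+1)^4 + 30(p+1)^3, since 3·(9p^4 + 30p^3) − (9(p+1)^4 + 30(p+1)^3) = 18p^4 + 24p^3 - 144p^2 - 126p - 39, which is nonnegative for all p ≥ 11.
Combining, 3^(p + 1) ≥ 9(p+1)^4 + 30(p+1)^3.
This completes the induction.
Hence the smallest such n₀ is 11.

n₀ = 11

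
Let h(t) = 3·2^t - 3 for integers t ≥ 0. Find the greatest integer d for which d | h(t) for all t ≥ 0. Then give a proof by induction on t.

d = 3

Computing the first values: h(0) = 0 and h(1) = 3; gcd(0, 3) = 3, so d ≤ 3.
We prove 3 | 3·2^t - 3 for all t ≥ 0 by induction on t.
Base step (t = 0): h(0) = 0 = 3·(0), so 3 | h(0).
Suppose the result is true for t = i, i.e. 3 | h(i). Then
h(i+1) = 3·2^(i+1) - 3 = 2·(3·2^i - 3) + 3 = 2·h(i) + 3. The first term is divisible by 3 by the inductive hypothesis, and 3 is divisible by 3. Hence 3 | h(i+1).
By the principle of mathematical induction, the result holds for all t ≥ 0.
Therefore the largest such d is 3.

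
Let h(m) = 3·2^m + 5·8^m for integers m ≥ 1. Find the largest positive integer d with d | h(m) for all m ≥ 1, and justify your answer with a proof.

d = 2

Computing the first values: h(1) = 46 and h(2) = 332; gcd(46, 332) = 2, so d ≤ 2.
We prove 2 | 3·2^m + 5·8^m for all m ≥ 1 by induction on m.
Base step (m = 1): h(1) = 46 = 2·(23), so 2 | h(1).
Inductive step: suppose the statement holds for some j ≥ 1, i.e. 2 | h(j). Then
h(j+1) − 8·h(j) = (3·2^(j+1) + 5·8^(j+1)) − 8·(3·2^j + 5·8^j) = (3)·2^j·(2 − 8) = (-18)·2^j. Since 2 | h(j) by the inductive hypothesis, 2 | 8·h(j); and 2 | -18 since -18 = 2·-9. Therefore 2 | h(j+1).
Hence, by induction on m, the claim holds for every m ≥ 1.
Therefore the largest such d is 2.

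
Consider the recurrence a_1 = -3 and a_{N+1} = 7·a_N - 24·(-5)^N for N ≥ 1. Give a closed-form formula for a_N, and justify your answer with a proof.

a_N = 2(-5)^N + 7^N

Computing the first terms: a_1 = -3, a_2 = 99, a_3 = 93. This suggests a_N = 2(-5)^N + 7^N.
When N = 1: the formula gives -3 = -3 = a_1.
Inductive step: suppose the statement holds for some j ≥ 1, so a_j = 2(-5)^j + 7^j.
Then a_{j+1} = 7·a_j - 24·(-5)^j = 7·(2(-5)^j + 7^j) - 24·(-5)^j = 2(-5)^(j + 1) + 7^(j + 1),
which is the claimed formula at N = j+1.
This completes the induction.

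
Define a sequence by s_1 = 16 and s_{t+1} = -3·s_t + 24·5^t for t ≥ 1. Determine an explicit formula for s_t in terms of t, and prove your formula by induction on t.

Computing the first terms: s_1 = 16, s_2 = 72, s_3 = 384. This suggests s_t = (-3)^(t - 1) + 3·5^t.
Base step (t = 1): the formula gives 16 = 16 = s_1.
Inductive step: assume the claim holds for t = i, so s_i = (-3)^(i - 1) + 3·5^i.
Then s_{i+1} = -3·s_i + 24·5^i = -3·((-3)^(i - 1) + 3·5^i) + 24·5^i = (-3)^i + 3·5^(i + 1) = (-3)^((i+1) - 1) + 3·5^(i+1),
which is the claimed formula at t = i+1.
Hence, by induction on t, the claim holds for every t ≥ 1.

s_t = (-3)^(t - 1) + 3·5^t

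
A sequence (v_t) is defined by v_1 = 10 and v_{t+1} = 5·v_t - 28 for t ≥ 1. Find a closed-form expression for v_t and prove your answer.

v_t = 3·5^(t - 1) + 7

Computing the first terms: v_1 = 10, v_2 = 22, v_3 = 82. This suggests v_t = 3·5^(t - 1) + 7.
Base step (t = 1): the formula gives 10 = 10 = v_1.
Inductive step: assume the claim holds for t = k, so v_k = 3·5^(k - 1) + 7.
Then v_{k+1} = 5·v_k - 28 = 5·(3·5^(k - 1) + 7) - 28 = 3·5^k + 7 = 3·5^((k+1) - 1) + 7,
which is the claimed formula at t = k+1.
Hence, by induction on t, the claim holds for every t ≥ 1.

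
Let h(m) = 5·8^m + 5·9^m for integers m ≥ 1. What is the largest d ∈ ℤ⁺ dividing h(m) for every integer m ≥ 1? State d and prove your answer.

d = 5

Computing the first values: h(1) = 85 and h(2) = 725; gcd(85, 725) = 5, so d ≤ 5.
We prove 5 | 5·8^m + 5·9^m for all m ≥ 1 by induction on m.
For the base case m = 1: h(1) = 85 = 5·(17), so 5 | h(1).
Inductive step: suppose the statement holds for some j ≥ 1, i.e. 5 | h(j). Then
h(j+1) − 9·h(j) = (5·8^(j+1) + 5·9^(j+1)) − 9·(5·8^j + 5·9^j) = (5)·8^j·(8 − 9) = (-5)·8^j. Since 5 | h(j) by the inductive hypothesis, 5 | 9·h(j); and 5 | -5 since -5 = 5·-1. Therefore 5 | h(j+1).
By induction, the statement is established for all m ≥ 1.
Therefore the largest such d is 5.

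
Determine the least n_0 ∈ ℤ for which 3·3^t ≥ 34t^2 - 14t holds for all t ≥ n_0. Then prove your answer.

n_0 = 6

At t = 5: 729 < 780, so the inequality fails and n_0 ≥ 6. We prove 3·3^t ≥ 34t^2 - 14t for all t ≥ 6.
Base case (t = 6): 3·3^t = 2187 and 34t^2 - 14t = 1140, so 2187 ≥ 1140.
Inductive step: suppose the statement holds for some i ≥ 6, so 3·3^i ≥ 34i^2 - 14i.
Then 3·3^(i + 1) = 3·(3·3^i) ≥ 3·(34i^2 - 14i).
Also, for i ≥ 6 we have 3·(34i^2 - 14i) ≥ 34(i+1)^2 - 14(i+1), since 3·(34i^2 - 14i) − (34(i+1)^2 - 14(i+1)) = 68i^2 - 96i - 20, which is nonnegative for all i ≥ 6.
Combining, 3·3^(i + 1) ≥ 34(i+1)^2 - 14(i+1).
By induction, the statement is established for all t ≥ 6.
Hence the smallest such n_0 is 6.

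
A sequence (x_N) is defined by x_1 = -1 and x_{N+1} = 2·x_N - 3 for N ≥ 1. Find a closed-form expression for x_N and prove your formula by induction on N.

x_N = -2^(N + 1) + 3

Computing the first terms: x_1 = -1, x_2 = -5, x_3 = -13. This suggests x_N = -2^(N + 1) + 3.
When N = 1: the formula gives -1 = -1 = x_1.
Suppose the result is true for N = k, so x_k = -2^(k + 1) + 3.
Then x_{k+1} = 2·x_k - 3 = 2·(-2^(k + 1) + 3) - 3 = -2^(k + 2) + 3 = -2^((k+1) + 1) + 3,
which is the claimed formula at N = k+1.
By the principle of mathematical induction, the result holds for all N ≥ 1.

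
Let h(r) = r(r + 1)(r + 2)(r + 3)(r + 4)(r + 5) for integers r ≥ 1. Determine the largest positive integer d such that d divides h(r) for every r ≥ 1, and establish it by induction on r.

Computing the first values: h(1) = 720 and h(2) = 5040; gcd(720, 5040) = 720, so d ≤ 720.
We prove 720 | r(r + 1)(r + 2)(r + 3)(r + 4)(r + 5) for all r ≥ 1 by induction on r.
For the base case r = 1: h(1) = 720 = 720·(1), so 720 | h(1).
Inductive step: assume the claim holds for r = p, i.e. 720 | h(p). Then
h(p+1) − h(p) = (p+1)·(p+2)·(p+3)·(p+4)·(p+5)·(p+6) − p·(p+1)·(p+2)·(p+3)·(p+4)·(p+5) = (p+1)·(p+2)·(p+3)·(p+4)·(p+5)·[(p+6) − p] = 6·(p+1)·(p+2)·(p+3)·(p+4)·(p+5). The product of 5 consecutive integers is divisible by (5)! = 120, so h(p+1) − h(p) is divisible by 6·120 = 720. By the inductive hypothesis 720 | h(p), hence 720 | h(p+1).
By the principle of mathematical induction, the result holds for all r ≥ 1.
Therefore the largest such d is 720.

d = 720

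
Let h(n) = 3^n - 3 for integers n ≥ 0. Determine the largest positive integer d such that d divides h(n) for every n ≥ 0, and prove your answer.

d = 2

Computing the first values: h(0) = -2 and h(1) = 0; gcd(-2, 0) = 2, so d ≤ 2.
We prove 2 | 3^n - 3 for all n ≥ 0 by induction on n.
Base step (n = 0): h(0) = -2 = 2·(-1), so 2 | h(0).
Inductive step: suppose the statement holds for some r ≥ 0, i.e. 2 | h(r). Then
h(r+1) = 3^(r+1) - 3 = 3·(3^r - 3) + 6 = 3·h(r) + 6. The first term is divisible by 2 by the inductive hypothesis, and 6 is divisible by 2. Hence 2 | h(r+1).
By the principle of mathematical induction, the result holds for all n ≥ 0.
Therefore the largest such d is 2.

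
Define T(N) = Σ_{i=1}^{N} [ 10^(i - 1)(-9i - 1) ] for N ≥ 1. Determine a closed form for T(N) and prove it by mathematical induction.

T(N) = -10^N·N

We claim T(N) = -10^N·N for all N ≥ 1.
Base step (N = 1): T(1) = -10, and the closed form gives -10. They agree.
Suppose the result is true for N = i, so T(i) = -10^i·i.
Then T(i+1) = T(i) + (10^i(-9i - 10)) = (-10^i·i) + (10^i(-9i - 10)).
Simplifying, T(i+1) = 10^(i + 1)(-i - 1) = -10^(i+1)·(i+1),
which is the closed form with N = i+1.
This completes the induction.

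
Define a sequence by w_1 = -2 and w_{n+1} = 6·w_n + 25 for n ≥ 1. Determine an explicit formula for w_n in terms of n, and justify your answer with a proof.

Computing the first terms: w_1 = -2, w_2 = 13, w_3 = 103. This suggests w_n = 3·6^(n - 1) - 5.
Base step (n = 1): the formula gives -2 = -2 = w_1.
Suppose the result is true for n = p, so w_p = 3·6^(p - 1) - 5.
Then w_{p+1} = 6·w_p + 25 = 6·(3·6^(p - 1) - 5) + 25 = 3·6^p - 5 = 3·6^((p+1) - 1) - 5,
which is the claimed formula at n = p+1.
This completes the induction.

w_n = 3·6^(n - 1) - 5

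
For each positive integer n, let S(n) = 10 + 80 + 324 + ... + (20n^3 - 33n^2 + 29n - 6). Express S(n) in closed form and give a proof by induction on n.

We claim S(n) = n(5n^3 - n^2 + 3n + 3) for all n ≥ 1.
Base step (n = 1): S(1) = 10, and the closed form gives 10. They agree.
Inductive step: assume the claim holds for n = m, so S(m) = m(5m^3 - m^2 + 3m + 3).
Then S(m+1) = S(m) + (20m^3 + 27m^2 + 23m + 10) = (m(5m^3 - m^2 + 3m + 3)) + (20m^3 + 27m^2 + 23m + 10).
Simplifying, S(m+1) = (m + 1)(5m^3 + 14m^2 + 16m + 10) = (m+1)(5(m+1)^3 - (m+1)^2 + 3(m+1) + 3),
which is the closed form with n = m+1.
Hence, by induction on n, the claim holds for every n ≥ 1.

S(n) = n(5n^3 - n^2 + 3n + 3)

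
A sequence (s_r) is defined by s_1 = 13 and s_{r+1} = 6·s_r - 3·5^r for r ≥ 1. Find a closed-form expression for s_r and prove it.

s_r = 3·5^r - 2·6^(r - 1)

Computing the first terms: s_1 = 13, s_2 = 63, s_3 = 303. This suggests s_r = 3·5^r - 2·6^(r - 1).
For the base case r = 1: the formula gives 13 = 13 = s_1.
Suppose the result is true for r = j, so s_j = 3·5^j - 2·6^(j - 1).
Then s_{j+1} = 6·s_j - 3·5^j = 6·(3·5^j - 2·6^(j - 1)) - 3·5^j = 3·5^(j + 1) - 2·6^j = 3·5^(j+1) - 2·6^((j+1) - 1),
which is the claimed formula at r = j+1.
By the principle of mathematical induction, the result holds for all r ≥ 1.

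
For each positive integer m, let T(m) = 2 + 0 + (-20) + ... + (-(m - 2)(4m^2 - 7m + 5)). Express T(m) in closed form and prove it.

We claim T(m) = -m(m^3 - 3m^2 + 3m - 3) for all m ≥ 1.
Base case (m = 1): T(1) = 2, and the closed form gives 2. They agree.
Suppose the result is true for m = k, so T(k) = k(-k^3 + 3k^2 - 3k + 3).
Then T(k+1) = T(k) + (-4k^3 + 3k^2 - k + 2) = (k(-k^3 + 3k^2 - 3k + 3)) + (-4k^3 + 3k^2 - k + 2).
Simplifying, T(k+1) = -(k + 1)(k^3 - 2) = -(k+1)((k+1)^3 - 3(k+1)^2 + 3(k+1) - 3),
which is the closed form with m = k+1.
By the principle of mathematical induction, the result holds for all m ≥ 1.

T(m) = -m(m^3 - 3m^2 + 3m - 3)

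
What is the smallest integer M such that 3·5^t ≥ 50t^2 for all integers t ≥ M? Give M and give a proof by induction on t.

M = 4

At t = 3: 375 < 450, so the inequality fails and M ≥ 4. We prove 3·5^t ≥ 50t^2 for all t ≥ 4.
Base step (t = 4): 3·5^t = 1875 and 50t^2 = 800, so 1875 ≥ 800.
Inductive step: assume the claim holds for t = p, so 3·5^p ≥ 50p^2.
Then 3·5^(p + 1) = 5·(3·5^p) ≥ 5·(50p^2).
Also, for p ≥ 4 we have 5·(50p^2) ≥ 50(p+1)^2, since 5 ≥ (1 + 1/p)^2 for all p ≥ 4.
Combining, 3·5^(p + 1) ≥ 50(p+1)^2.
This completes the induction.
Hence the smallest such M is 4.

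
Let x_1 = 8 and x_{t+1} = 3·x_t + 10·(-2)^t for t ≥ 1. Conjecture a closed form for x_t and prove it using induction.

Computing the first terms: x_1 = 8, x_2 = 4, x_3 = 52. This suggests x_t = (-2)^(t + 1) + 4·3^(t - 1).
For the base case t = 1: the formula gives 8 = 8 = x_1.
For the inductive step, assume it holds for an arbitrary p ≥ 1, so x_p = (-2)^(p + 1) + 4·3^(p - 1).
Then x_{p+1} = 3·x_p + 10·(-2)^p = 3·((-2)^(p + 1) + 4·3^(p - 1)) + 10·(-2)^p = (-2)^(p + 2) + 4·3^p = (-2)^((p+1) + 1) + 4·3^((p+1) - 1),
which is the claimed formula at t = p+1.
This completes the induction.

x_t = (-2)^(t + 1) + 4·3^(t - 1)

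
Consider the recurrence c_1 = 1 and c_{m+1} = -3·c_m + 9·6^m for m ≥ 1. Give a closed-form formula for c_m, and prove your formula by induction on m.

Computing the first terms: c_1 = 1, c_2 = 51, c_3 = 171. This suggests c_m = -5(-3)^(m - 1) + 6^m.
For the base case m = 1: the formula gives 1 = 1 = c_1.
Inductive step: assume the claim holds for m = r, so c_r = -5(-3)^(r - 1) + 6^r.
Then c_{r+1} = -3·c_r + 9·6^r = -3·(-5(-3)^(r - 1) + 6^r) + 9·6^r = -5(-3)^r + 6^(r + 1) = -5(-3)^((r+1) - 1) + 6^(r+1),
which is the claimed formula at m = r+1.
By induction, the statement is established for all m ≥ 1.

c_m = -5(-3)^(m - 1) + 6^m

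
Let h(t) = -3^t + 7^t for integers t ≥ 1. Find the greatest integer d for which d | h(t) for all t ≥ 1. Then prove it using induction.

d = 4

Computing the first values: h(1) = 4 and h(2) = 40; gcd(4, 40) = 4, so d ≤ 4.
We prove 4 | -3^t + 7^t for all t ≥ 1 by induction on t.
When t = 1: h(1) = 4 = 4·(1), so 4 | h(1).
For the inductive step, assume it holds for an arbitrary r ≥ 1, i.e. 4 | h(r). Then
7^{r+1} − 3^{r+1} = 7·7^r − 3·3^r = 7·(7^r − 3^r) + (4)·3^r. The first term is divisible by 4 by the inductive hypothesis, and the second term (4)·3^r is divisible by 4 since 4 | 4. Hence 4 | h(r+1).
By the principle of mathematical induction, the result holds for all t ≥ 1.
Therefore the largest such d is 4.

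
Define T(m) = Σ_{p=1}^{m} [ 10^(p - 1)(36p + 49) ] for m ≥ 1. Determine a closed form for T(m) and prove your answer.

We claim T(m) = 10^m(4m + 5) - 5 for all m ≥ 1.
Base step (m = 1): T(1) = 85, and the closed form gives 85. They agree.
For the inductive step, assume it holds for an arbitrary p ≥ 1, so T(p) = 10^p(4p + 5) - 5.
Then T(p+1) = T(p) + (10^p(36p + 85)) = (10^p(4p + 5) - 5) + (10^p(36p + 85)).
Simplifying, T(p+1) = 40·10^p·p + 90·10^p - 5 = 10^(p+1)(4(p+1) + 5) - 5,
which is the closed form with m = p+1.
This completes the induction.

T(m) = 10^m(4m + 5) - 5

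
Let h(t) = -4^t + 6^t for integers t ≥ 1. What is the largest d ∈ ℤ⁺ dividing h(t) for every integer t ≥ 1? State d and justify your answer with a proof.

Computing the first values: h(1) = 2 and h(2) = 20; gcd(2, 20) = 2, so d ≤ 2.
We prove 2 | -4^t + 6^t for all t ≥ 1 by induction on t.
Base step (t = 1): h(1) = 2 = 2·(1), so 2 | h(1).
Inductive step: assume the claim holds for t = p, i.e. 2 | h(p). Then
6^{p+1} − 4^{p+1} = 6·6^p − 4·4^p = 6·(6^p − 4^p) + (2)·4^p. The first term is divisible by 2 by the inductive hypothesis, and the second term (2)·4^p is divisible by 2 since 2 | 2. Hence 2 | h(p+1).
By induction, the statement is established for all t ≥ 1.
Therefore the largest such d is 2.

d = 2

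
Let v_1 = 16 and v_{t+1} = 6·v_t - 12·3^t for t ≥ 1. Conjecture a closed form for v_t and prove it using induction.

v_t = 4·3^t + 4·6^(t - 1)

Computing the first terms: v_1 = 16, v_2 = 60, v_3 = 252. This suggests v_t = 4·3^t + 4·6^(t - 1).
For the base case t = 1: the formula gives 16 = 16 = v_1.
Inductive step: assume the claim holds for t = p, so v_p = 4·3^p + 4·6^(p - 1).
Then v_{p+1} = 6·v_p - 12·3^p = 6·(4·3^p + 4·6^(p - 1)) - 12·3^p = 4·3^(p + 1) + 4·6^p = 4·3^(p+1) + 4·6^((p+1) - 1),
which is the claimed formula at t = p+1.
By induction, the statement is established for all t ≥ 1.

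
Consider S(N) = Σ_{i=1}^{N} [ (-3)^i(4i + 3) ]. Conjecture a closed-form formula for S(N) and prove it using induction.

S(N) = 3(-3)^N(N + 1) - 3

We claim S(N) = 3(-3)^N(N + 1) - 3 for all N ≥ 1.
When N = 1: S(1) = -21, and the closed form gives -21. They agree.
For the inductive step, assume it holds for an arbitrary i ≥ 1, so S(i) = 3(-3)^i(i + 1) - 3.
Then S(i+1) = S(i) + ((-3)^(i + 1)(4i + 7)) = (3(-3)^i(i + 1) - 3) + ((-3)^(i + 1)(4i + 7)).
Simplifying, S(i+1) = -9(-3)^i·i - 18(-3)^i - 3 = 3(-3)^(i+1)((i+1) + 1) - 3,
which is the closed form with N = i+1.
Hence, by induction on N, the claim holds for every N ≥ 1.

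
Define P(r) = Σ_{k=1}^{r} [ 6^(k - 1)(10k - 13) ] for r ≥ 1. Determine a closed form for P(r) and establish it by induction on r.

P(r) = 6^r(2r - 3) + 3

We claim P(r) = 6^r(2r - 3) + 3 for all r ≥ 1.
Base case (r = 1): P(1) = -3, and the closed form gives -3. They agree.
Suppose the result is true for r = k, so P(k) = 6^k(2k - 3) + 3.
Then P(k+1) = P(k) + (6^k(10k - 3)) = (6^k(2k - 3) + 3) + (6^k(10k - 3)).
Simplifying, P(k+1) = 12·6^k·k - 6·6^k + 3 = 6^(k+1)(2(k+1) - 3) + 3,
which is the closed form with r = k+1.
By induction, the statement is established for all r ≥ 1.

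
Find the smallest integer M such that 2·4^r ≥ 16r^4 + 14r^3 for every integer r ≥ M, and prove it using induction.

At r = 7: 32768 < 43218, so the inequality fails and M ≥ 8. We prove 2·4^r ≥ 16r^4 + 14r^3 for all r ≥ 8.
Base step (r = 8): 2·4^r = 131072 and 16r^4 + 14r^3 = 72704, so 131072 ≥ 72704.
Inductive step: suppose the statement holds for some j ≥ 8, so 2·4^j ≥ 16j^4 + 14j^3.
Then 2·4^(j + 1) = 4·(2·4^j) ≥ 4·(16j^4 + 14j^3).
Also, for j ≥ 8 we have 4·(16j^4 + 14j^3) ≥ 16(j+1)^4 + 14(j+1)^3, since 4·(16j^4 + 14j^3) − (16(j+1)^4 + 14(j+1)^3) = 48j^4 - 22j^3 - 138j^2 - 106j - 30, which is nonnegative for all j ≥ 8.
Combining, 2·4^(j + 1) ≥ 16(j+1)^4 + 14(j+1)^3.
Hence, by induction on r, the claim holds for every r ≥ 8.
Hence the smallest such M is 8.

M = 8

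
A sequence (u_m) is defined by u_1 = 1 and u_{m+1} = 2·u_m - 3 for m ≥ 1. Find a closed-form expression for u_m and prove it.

u_m = -2^m + 3

Computing the first terms: u_1 = 1, u_2 = -1, u_3 = -5. This suggests u_m = -2^m + 3.
When m = 1: the formula gives 1 = 1 = u_1.
Inductive step: assume the claim holds for m = r, so u_r = -2^r + 3.
Then u_{r+1} = 2·u_r - 3 = 2·(-2^r + 3) - 3 = -2^(r + 1) + 3,
which is the claimed formula at m = r+1.
By induction, the statement is established for all m ≥ 1.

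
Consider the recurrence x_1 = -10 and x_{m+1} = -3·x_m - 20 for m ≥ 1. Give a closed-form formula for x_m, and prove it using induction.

x_m = -5(-3)^(m - 1) - 5

Computing the first terms: x_1 = -10, x_2 = 10, x_3 = -50. This suggests x_m = -5(-3)^(m - 1) - 5.
For the base case m = 1: the formula gives -10 = -10 = x_1.
Inductive step: assume the claim holds for m = r, so x_r = -5(-3)^(r - 1) - 5.
Then x_{r+1} = -3·x_r - 20 = -3·(-5(-3)^(r - 1) - 5) - 20 = -5(-3)^r - 5 = -5(-3)^((r+1) - 1) - 5,
which is the claimed formula at m = r+1.
By the principle of mathematical induction, the result holds for all m ≥ 1.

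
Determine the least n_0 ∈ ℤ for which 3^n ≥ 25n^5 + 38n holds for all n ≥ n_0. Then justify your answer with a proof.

At n = 15: 14348907 < 18984945, so the inequality fails and n_0 ≥ 16. We prove 3^n ≥ 25n^5 + 38n for all n ≥ 16.
Base step (n = 16): 3^n = 43046721 and 25n^5 + 38n = 26215008, so 43046721 ≥ 26215008.
Inductive step: suppose the statement holds for some r ≥ 16, so 3^r ≥ 25r^5 + 38r.
Then 3^(r + 1) = 3·(3^r) ≥ 3·(25r^5 + 38r).
Also, for r ≥ 16 we have 3·(25r^5 + 38r) ≥ 25(r+1)^5 + 38(r+1), since 3·(25r^5 + 38r) − (25(r+1)^5 + 38(r+1)) = 50r^5 - 125r^4 - 250r^3 - 250r^2 - 49r - 63, which is nonnegative for all r ≥ 16.
Combining, 3^(r + 1) ≥ 25(r+1)^5 + 38(r+1).
Hence, by induction on n, the claim holds for every n ≥ 16.
Hence the smallest such n_0 is 16.

n_0 = 16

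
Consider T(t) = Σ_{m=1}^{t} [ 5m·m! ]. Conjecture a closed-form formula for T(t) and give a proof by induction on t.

We claim T(t) = (5t + 5)t! - 5 for all t ≥ 1.
Base case (t = 1): T(1) = 5, and the closed form gives 5. They agree.
Suppose the result is true for t = m, so T(m) = (5m + 5)m! - 5.
Then T(m+1) = T(m) + (5(m + 1)(m + 1)!) = ((5m + 5)m! - 5) + (5(m + 1)(m + 1)!).
Simplifying, T(m+1) = (5(m+1) + 5)(m+1)! - 5,
which is the closed form with t = m+1.
By the principle of mathematical induction, the result holds for all t ≥ 1.

T(t) = (5t + 5)t! - 5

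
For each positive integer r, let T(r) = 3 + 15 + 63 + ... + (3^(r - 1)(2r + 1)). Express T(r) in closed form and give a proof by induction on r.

We claim T(r) = 3^r·r for all r ≥ 1.
Base case (r = 1): T(1) = 3, and the closed form gives 3. They agree.
Inductive step: assume the claim holds for r = i, so T(i) = 3^i·i.
Then T(i+1) = T(i) + (3^i(2i + 3)) = (3^i·i) + (3^i(2i + 3)).
Simplifying, T(i+1) = 3^(i + 1)(i + 1) = 3^(i+1)·(i+1),
which is the closed form with r = i+1.
By induction, the statement is established for all r ≥ 1.

T(r) = 3^r·r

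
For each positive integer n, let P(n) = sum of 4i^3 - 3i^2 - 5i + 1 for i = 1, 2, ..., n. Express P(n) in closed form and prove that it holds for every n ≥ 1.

P(n) = n(n + 2)(n^2 - n - 1)

We claim P(n) = n(n + 2)(n^2 - n - 1) for all n ≥ 1.
Base case (n = 1): P(1) = -3, and the closed form gives -3. They agree.
For the inductive step, assume it holds for an arbitrary i ≥ 1, so P(i) = i(i^3 + i^2 - 3i - 2).
Then P(i+1) = P(i) + (4i^3 + 9i^2 + i - 3) = (i(i^3 + i^2 - 3i - 2)) + (4i^3 + 9i^2 + i - 3).
Simplifying, P(i+1) = (i + 1)(i + 3)(i^2 + i - 1) = (i+1)((i+1) + 2)((i+1)^2 - (i+1) - 1),
which is the closed form with n = i+1.
Hence, by induction on n, the claim holds for every n ≥ 1.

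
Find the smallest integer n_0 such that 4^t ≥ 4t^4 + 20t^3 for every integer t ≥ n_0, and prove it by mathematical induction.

At t = 7: 16384 < 16464, so the inequality fails and n_0 ≥ 8. We prove 4^t ≥ 4t^4 + 20t^3 for all t ≥ 8.
Base case (t = 8): 4^t = 65536 and 4t^4 + 20t^3 = 26624, so 65536 ≥ 26624.
Suppose the result is true for t = j, so 4^j ≥ 4j^4 + 20j^3.
Then 4^(j + 1) = 4·(4^j) ≥ 4·(4j^4 + 20j^3).
Also, for j ≥ 8 we have 4·(4j^4 + 20j^3) ≥ 4(j+1)^4 + 20(j+1)^3, since 4·(4j^4 + 20j^3) − (4(j+1)^4 + 20(j+1)^3) = 12j^4 + 44j^3 - 84j^2 - 76j - 24, which is nonnegative for all j ≥ 8.
Combining, 4^(j + 1) ≥ 4(j+1)^4 + 20(j+1)^3.
By the principle of mathematical induction, the result holds for all t ≥ 8.
Hence the smallest such n_0 is 8.

n_0 = 8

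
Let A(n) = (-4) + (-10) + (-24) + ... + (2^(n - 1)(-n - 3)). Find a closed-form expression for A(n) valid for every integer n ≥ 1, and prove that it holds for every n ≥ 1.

We claim A(n) = -2^n(n + 2) + 2 for all n ≥ 1.
Base step (n = 1): A(1) = -4, and the closed form gives -4. They agree.
For the inductive step, assume it holds for an arbitrary k ≥ 1, so A(k) = -2^k(k + 2) + 2.
Then A(k+1) = A(k) + (2^k(-k - 4)) = (-2^k(k + 2) + 2) + (2^k(-k - 4)).
Simplifying, A(k+1) = -2·2^k·k - 6·2^k + 2 = -2^(k+1)((k+1) + 2) + 2,
which is the closed form with n = k+1.
By the principle of mathematical induction, the result holds for all n ≥ 1.

A(n) = -2^n(n + 2) + 2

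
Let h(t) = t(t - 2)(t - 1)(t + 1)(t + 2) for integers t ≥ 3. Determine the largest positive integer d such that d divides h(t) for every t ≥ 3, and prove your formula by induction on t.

Computing the first values: h(3) = 120 and h(4) = 720; gcd(120, 720) = 120, so d ≤ 120.
We prove 120 | t(t - 2)(t - 1)(t + 1)(t + 2) for all t ≥ 3 by induction on t.
When t = 3: h(3) = 120 = 120·(1), so 120 | h(3).
Inductive step: suppose the statement holds for some p ≥ 3, i.e. 120 | h(p). Then
h(p+1) − h(p) = (p-1)·p·(p+1)·(p+2)·(p+3) − (p-2)·(p-1)·p·(p+1)·(p+2) = (p-1)·p·(p+1)·(p+2)·[(p+3) − (p-2)] = 5·(p-1)·p·(p+1)·(p+2). The product of 4 consecutive integers is divisible by (4)! = 24, so h(p+1) − h(p) is divisible by 5·24 = 120. By the inductive hypothesis 120 | h(p), hence 120 | h(p+1).
This completes the induction.
Therefore the largest such d is 120.

d = 120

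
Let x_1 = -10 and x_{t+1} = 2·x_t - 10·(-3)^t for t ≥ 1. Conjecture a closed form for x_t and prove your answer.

x_t = 2(-3)^t - 2^(t + 1)

Computing the first terms: x_1 = -10, x_2 = 10, x_3 = -70. This suggests x_t = 2(-3)^t - 2^(t + 1).
For the base case t = 1: the formula gives -10 = -10 = x_1.
Inductive step: assume the claim holds for t = p, so x_p = 2(-3)^p - 2^(p + 1).
Then x_{p+1} = 2·x_p - 10·(-3)^p = 2·(2(-3)^p - 2^(p + 1)) - 10·(-3)^p = 2(-3)^(p + 1) - 2^(p + 2) = 2(-3)^(p+1) - 2^((p+1) + 1),
which is the claimed formula at t = p+1.
By the principle of mathematical induction, the result holds for all t ≥ 1.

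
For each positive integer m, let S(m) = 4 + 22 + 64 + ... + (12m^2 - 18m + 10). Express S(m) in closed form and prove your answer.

We claim S(m) = m(4m^2 - 3m + 3) for all m ≥ 1.
For the base case m = 1: S(1) = 4, and the closed form gives 4. They agree.
Inductive step: suppose the statement holds for some i ≥ 1, so S(i) = i(4i^2 - 3i + 3).
Then S(i+1) = S(i) + (12i^2 + 6i + 4) = (i(4i^2 - 3i + 3)) + (12i^2 + 6i + 4).
Simplifying, S(i+1) = (i + 1)(4i^2 + 5i + 4) = (i+1)(4(i+1)^2 - 3(i+1) + 3),
which is the closed form with m = i+1.
By the principle of mathematical induction, the result holds for all m ≥ 1.

S(m) = m(4m^2 - 3m + 3)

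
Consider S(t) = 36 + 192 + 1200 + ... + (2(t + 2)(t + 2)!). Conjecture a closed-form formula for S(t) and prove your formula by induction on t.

We claim S(t) = 2(t + 3)! - 12 for all t ≥ 1.
Base case (t = 1): S(1) = 36, and the closed form gives 36. They agree.
Inductive step: suppose the statement holds for some r ≥ 1, so S(r) = 2(r + 3)! - 12.
Then S(r+1) = S(r) + (2(r + 3)(r + 3)!) = (2(r + 3)! - 12) + (2(r + 3)(r + 3)!).
Simplifying, S(r+1) = 2((r+1) + 3)! - 12,
which is the closed form with t = r+1.
By the principle of mathematical induction, the result holds for all t ≥ 1.

S(t) = 2(t + 3)! - 12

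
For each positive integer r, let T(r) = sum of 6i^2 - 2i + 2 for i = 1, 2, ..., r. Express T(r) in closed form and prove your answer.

T(r) = 2r(r^2 + r + 1)

We claim T(r) = 2r(r^2 + r + 1) for all r ≥ 1.
For the base case r = 1: T(1) = 6, and the closed form gives 6. They agree.
Inductive step: suppose the statement holds for some i ≥ 1, so T(i) = 2i(i^2 + i + 1).
Then T(i+1) = T(i) + (-2i + 6(i + 1)^2) = (2i(i^2 + i + 1)) + (-2i + 6(i + 1)^2).
Simplifying, T(i+1) = 2(i + 1)(i^2 + 3i + 3) = 2(i+1)((i+1)^2 + (i+1) + 1),
which is the closed form with r = i+1.
By induction, the statement is established for all r ≥ 1.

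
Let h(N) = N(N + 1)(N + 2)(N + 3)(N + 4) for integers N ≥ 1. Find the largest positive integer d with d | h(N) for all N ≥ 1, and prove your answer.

d = 120

Computing the first values: h(1) = 120 and h(2) = 720; gcd(120, 720) = 120, so d ≤ 120.
We prove 120 | N(N + 1)(N + 2)(N + 3)(N + 4) for all N ≥ 1 by induction on N.
Base case (N = 1): h(1) = 120 = 120·(1), so 120 | h(1).
Inductive step: suppose the statement holds for some k ≥ 1, i.e. 120 | h(k). Then
h(k+1) − h(k) = (k+1)·(k+2)·(k+3)·(k+4)·(k+5) − k·(k+1)·(k+2)·(k+3)·(k+4) = (k+1)·(k+2)·(k+3)·(k+4)·[(k+5) − k] = 5·(k+1)·(k+2)·(k+3)·(k+4). The product of 4 consecutive integers is divisible by (4)! = 24, so h(k+1) − h(k) is divisible by 5·24 = 120. By the inductive hypothesis 120 | h(k), hence 120 | h(k+1).
By induction, the statement is established for all N ≥ 1.
Therefore the largest such d is 120.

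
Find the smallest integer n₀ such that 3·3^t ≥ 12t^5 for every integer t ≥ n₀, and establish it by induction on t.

n₀ = 13

At t = 12: 1594323 < 2985984, so the inequality fails and n₀ ≥ 13. We prove 3·3^t ≥ 12t^5 for all t ≥ 13.
Base case (t = 13): 3·3^t = 4782969 and 12t^5 = 4455516, so 4782969 ≥ 4455516.
For the inductive step, assume it holds for an arbitrary r ≥ 13, so 3·3^r ≥ 12r^5.
Then 3·3^(r + 1) = 3·(3·3^r) ≥ 3·(12r^5).
Also, for r ≥ 13 we have 3·(12r^5) ≥ 12(r+1)^5, since 3 ≥ (1 + 1/r)^5 for all r ≥ 13.
Combining, 3·3^(r + 1) ≥ 12(r+1)^5.
By induction, the statement is established for all t ≥ 13.
Hence the smallest such n₀ is 13.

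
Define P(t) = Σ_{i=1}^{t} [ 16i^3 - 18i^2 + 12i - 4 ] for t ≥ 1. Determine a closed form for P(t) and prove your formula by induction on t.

We claim P(t) = t(4t^3 + 2t^2 + t - 1) for all t ≥ 1.
Base case (t = 1): P(1) = 6, and the closed form gives 6. They agree.
Inductive step: suppose the statement holds for some i ≥ 1, so P(i) = i(4i^3 + 2i^2 + i - 1).
Then P(i+1) = P(i) + (16i^3 + 30i^2 + 24i + 6) = (i(4i^3 + 2i^2 + i - 1)) + (16i^3 + 30i^2 + 24i + 6).
Simplifying, P(i+1) = (i + 1)(4i^3 + 14i^2 + 17i + 6) = (i+1)(4(i+1)^3 + 2(i+1)^2 + (i+1) - 1),
which is the closed form with t = i+1.
This completes the induction.

P(t) = t(4t^3 + 2t^2 + t - 1)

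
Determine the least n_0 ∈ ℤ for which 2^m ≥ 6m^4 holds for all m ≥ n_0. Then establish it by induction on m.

n_0 = 20

At m = 19: 524288 < 781926, so the inequality fails and n_0 ≥ 20. We prove 2^m ≥ 6m^4 for all m ≥ 20.
For the base case m = 20: 2^m = 1048576 and 6m^4 = 960000, so 1048576 ≥ 960000.
Suppose the result is true for m = p, so 2^p ≥ 6p^4.
Then 2^(p + 1) = 2·(2^p) ≥ 2·(6p^4).
Also, for p ≥ 20 we have 2·(6p^4) ≥ 6(p+1)^4, since 2 ≥ (1 + 1/p)^4 for all p ≥ 20.
Combining, 2^(p + 1) ≥ 6(p+1)^4.
Hence, by induction on m, the claim holds for every m ≥ 20.
Hence the smallest such n_0 is 20.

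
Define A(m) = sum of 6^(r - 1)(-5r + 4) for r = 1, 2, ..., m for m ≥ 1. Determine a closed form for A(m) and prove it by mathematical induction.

We claim A(m) = 6^m(-m + 1) - 1 for all m ≥ 1.
Base case (m = 1): A(1) = -1, and the closed form gives -1. They agree.
Suppose the result is true for m = r, so A(r) = 6^r(-r + 1) - 1.
Then A(r+1) = A(r) + (6^r(-5r - 1)) = (6^r(-r + 1) - 1) + (6^r(-5r - 1)).
Simplifying, A(r+1) = -6·6^r·r - 1 = 6^(r+1)(-(r+1) + 1) - 1,
which is the closed form with m = r+1.
This completes the induction.

A(m) = 6^m(-m + 1) - 1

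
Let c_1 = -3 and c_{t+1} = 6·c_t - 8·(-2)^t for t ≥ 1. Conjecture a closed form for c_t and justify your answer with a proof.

Computing the first terms: c_1 = -3, c_2 = -2, c_3 = -44. This suggests c_t = (-2)^t - 6^(t - 1).
Base case (t = 1): the formula gives -3 = -3 = c_1.
Suppose the result is true for t = p, so c_p = (-2)^p - 6^(p - 1).
Then c_{p+1} = 6·c_p - 8·(-2)^p = 6·((-2)^p - 6^(p - 1)) - 8·(-2)^p = (-2)^(p + 1) - 6^p = (-2)^(p+1) - 6^((p+1) - 1),
which is the claimed formula at t = p+1.
By the principle of mathematical induction, the result holds for all t ≥ 1.

c_t = (-2)^t - 6^(t - 1)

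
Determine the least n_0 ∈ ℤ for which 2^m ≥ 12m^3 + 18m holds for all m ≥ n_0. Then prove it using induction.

At m = 15: 32768 < 40770, so the inequality fails and n_0 ≥ 16. We prove 2^m ≥ 12m^3 + 18m for all m ≥ 16.
Base step (m = 16): 2^m = 65536 and 12m^3 + 18m = 49440, so 65536 ≥ 49440.
Inductive step: assume the claim holds for m = p, so 2^p ≥ 12p^3 + 18p.
Then 2^(p + 1) = 2·(2^p) ≥ 2·(12p^3 + 18p).
Also, for p ≥ 16 we have 2·(12p^3 + 18p) ≥ 12(p+1)^3 + 18(p+1), since 2·(12p^3 + 18p) − (12(p+1)^3 + 18(p+1)) = 12p^3 - 36p^2 - 18p - 30, which is nonnegative for all p ≥ 16.
Combining, 2^(p + 1) ≥ 12(p+1)^3 + 18(p+1).
By induction, the statement is established for all m ≥ 16.
Hence the smallest such n_0 is 16.

n_0 = 16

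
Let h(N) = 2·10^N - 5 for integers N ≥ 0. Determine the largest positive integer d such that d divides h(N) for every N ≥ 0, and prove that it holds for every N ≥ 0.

d = 3

Computing the first values: h(0) = -3 and h(1) = 15; gcd(-3, 15) = 3, so d ≤ 3.
We prove 3 | 2·10^N - 5 for all N ≥ 0 by induction on N.
When N = 0: h(0) = -3 = 3·(-1), so 3 | h(0).
Inductive step: suppose the statement holds for some k ≥ 0, i.e. 3 | h(k). Then
h(k+1) = 2·10^(k+1) - 5 = 10·(2·10^k - 5) + 45 = 10·h(k) + 45. The first term is divisible by 3 by the inductive hypothesis, and 45 is divisible by 3. Hence 3 | h(k+1).
Hence, by induction on N, the claim holds for every N ≥ 0.
Therefore the largest such d is 3.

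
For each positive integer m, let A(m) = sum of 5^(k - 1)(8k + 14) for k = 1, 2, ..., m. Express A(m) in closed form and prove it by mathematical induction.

We claim A(m) = 5^m(2m + 3) - 3 for all m ≥ 1.
Base step (m = 1): A(1) = 22, and the closed form gives 22. They agree.
Suppose the result is true for m = k, so A(k) = 5^k(2k + 3) - 3.
Then A(k+1) = A(k) + (5^k(8k + 22)) = (5^k(2k + 3) - 3) + (5^k(8k + 22)).
Simplifying, A(k+1) = 10·5^k·k + 25·5^k - 3 = 5^(k+1)(2(k+1) + 3) - 3,
which is the closed form with m = k+1.
By induction, the statement is established for all m ≥ 1.

A(m) = 5^m(2m + 3) - 3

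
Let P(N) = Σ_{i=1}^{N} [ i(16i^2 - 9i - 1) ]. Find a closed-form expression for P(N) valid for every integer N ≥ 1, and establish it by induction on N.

We claim P(N) = N(N + 1)(4N^2 + N - 2) for all N ≥ 1.
For the base case N = 1: P(1) = 6, and the closed form gives 6. They agree.
Suppose the result is true for N = i, so P(i) = i(4i^3 + 5i^2 - i - 2).
Then P(i+1) = P(i) + (16i^3 + 39i^2 + 29i + 6) = (i(4i^3 + 5i^2 - i - 2)) + (16i^3 + 39i^2 + 29i + 6).
Simplifying, P(i+1) = (i + 1)(i + 2)(4i^2 + 9i + 3) = (i+1)((i+1) + 1)(4(i+1)^2 + (i+1) - 2),
which is the closed form with N = i+1.
By the principle of mathematical induction, the result holds for all N ≥ 1.

P(N) = N(N + 1)(4N^2 + N - 2)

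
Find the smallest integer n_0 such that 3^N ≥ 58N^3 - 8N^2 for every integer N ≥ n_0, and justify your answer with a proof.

n_0 = 10

At N = 9: 19683 < 41634, so the inequality fails and n_0 ≥ 10. We prove 3^N ≥ 58N^3 - 8N^2 for all N ≥ 10.
For the base case N = 10: 3^N = 59049 and 58N^3 - 8N^2 = 57200, so 59049 ≥ 57200.
Suppose the result is true for N = p, so 3^p ≥ 58p^3 - 8p^2.
Then 3^(p + 1) = 3·(3^p) ≥ 3·(58p^3 - 8p^2).
Also, for p ≥ 10 we have 3·(58p^3 - 8p^2) ≥ 58(p+1)^3 - 8(p+1)^2, since 3·(58p^3 - 8p^2) − (58(p+1)^3 - 8(p+1)^2) = 116p^3 - 190p^2 - 158p - 50, which is nonnegative for all p ≥ 10.
Combining, 3^(p + 1) ≥ 58(p+1)^3 - 8(p+1)^2.
By induction, the statement is established for all N ≥ 10.
Hence the smallest such n_0 is 10.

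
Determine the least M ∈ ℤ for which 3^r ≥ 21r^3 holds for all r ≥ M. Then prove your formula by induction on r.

M = 9

At r = 8: 6561 < 10752, so the inequality fails and M ≥ 9. We prove 3^r ≥ 21r^3 for all r ≥ 9.
Base case (r = 9): 3^r = 19683 and 21r^3 = 15309, so 19683 ≥ 15309.
For the inductive step, assume it holds for an arbitrary k ≥ 9, so 3^k ≥ 21k^3.
Then 3^(k + 1) = 3·(3^k) ≥ 3·(21k^3).
Also, for k ≥ 9 we have 3·(21k^3) ≥ 21(k+1)^3, since 3 ≥ (1 + 1/k)^3 for all k ≥ 9.
Combining, 3^(k + 1) ≥ 21(k+1)^3.
By the principle of mathematical induction, the result holds for all r ≥ 9.
Hence the smallest such M is 9.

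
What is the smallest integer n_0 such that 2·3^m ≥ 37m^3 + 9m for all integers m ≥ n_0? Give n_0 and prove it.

n_0 = 9

At m = 8: 13122 < 19016, so the inequality fails and n_0 ≥ 9. We prove 2·3^m ≥ 37m^3 + 9m for all m ≥ 9.
For the base case m = 9: 2·3^m = 39366 and 37m^3 + 9m = 27054, so 39366 ≥ 27054.
Suppose the result is true for m = j, so 2·3^j ≥ 37j^3 + 9j.
Then 2·3^(j + 1) = 3·(2·3^j) ≥ 3·(37j^3 + 9j).
Also, for j ≥ 9 we have 3·(37j^3 + 9j) ≥ 37(j+1)^3 + 9(j+1), since 3·(37j^3 + 9j) − (37(j+1)^3 + 9(j+1)) = 74j^3 - 111j^2 - 93j - 46, which is nonnegative for all j ≥ 9.
Combining, 2·3^(j + 1) ≥ 37(j+1)^3 + 9(j+1).
Hence, by induction on m, the claim holds for every m ≥ 9.
Hence the smallest such n_0 is 9.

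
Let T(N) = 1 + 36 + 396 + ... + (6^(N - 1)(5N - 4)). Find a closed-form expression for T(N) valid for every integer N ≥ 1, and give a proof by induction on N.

T(N) = 6^N(N - 1) + 1

We claim T(N) = 6^N(N - 1) + 1 for all N ≥ 1.
For the base case N = 1: T(1) = 1, and the closed form gives 1. They agree.
Inductive step: suppose the statement holds for some r ≥ 1, so T(r) = 6^r(r - 1) + 1.
Then T(r+1) = T(r) + (6^r(5r + 1)) = (6^r(r - 1) + 1) + (6^r(5r + 1)).
Simplifying, T(r+1) = 6^(r + 1)r + 1 = 6^(r+1)((r+1) - 1) + 1,
which is the closed form with N = r+1.
This completes the induction.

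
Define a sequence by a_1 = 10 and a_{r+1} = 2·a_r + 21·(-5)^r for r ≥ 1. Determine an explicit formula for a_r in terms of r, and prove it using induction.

a_r = -3(-5)^r - 5·2^(r - 1)

Computing the first terms: a_1 = 10, a_2 = -85, a_3 = 355. This suggests a_r = -3(-5)^r - 5·2^(r - 1).
For the base case r = 1: the formula gives 10 = 10 = a_1.
For the inductive step, assume it holds for an arbitrary p ≥ 1, so a_p = -3(-5)^p - 5·2^(p - 1).
Then a_{p+1} = 2·a_p + 21·(-5)^p = 2·(-3(-5)^p - 5·2^(p - 1)) + 21·(-5)^p = -3(-5)^(p + 1) - 5·2^p = -3(-5)^(p+1) - 5·2^((p+1) - 1),
which is the claimed formula at r = p+1.
By the principle of mathematical induction, the result holds for all r ≥ 1.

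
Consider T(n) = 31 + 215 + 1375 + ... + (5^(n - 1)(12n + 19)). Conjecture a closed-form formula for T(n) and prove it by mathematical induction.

T(n) = 5^n(3n + 4) - 4

We claim T(n) = 5^n(3n + 4) - 4 for all n ≥ 1.
Base case (n = 1): T(1) = 31, and the closed form gives 31. They agree.
Inductive step: suppose the statement holds for some r ≥ 1, so T(r) = 5^r(3r + 4) - 4.
Then T(r+1) = T(r) + (5^r(12r + 31)) = (5^r(3r + 4) - 4) + (5^r(12r + 31)).
Simplifying, T(r+1) = 15·5^r·r + 35·5^r - 4 = 5^(r+1)(3(r+1) + 4) - 4,
which is the closed form with n = r+1.
By the principle of mathematical induction, the result holds for all n ≥ 1.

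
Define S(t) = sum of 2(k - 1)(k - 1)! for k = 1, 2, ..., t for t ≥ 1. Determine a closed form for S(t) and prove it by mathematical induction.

S(t) = 2t! - 2

We claim S(t) = 2t! - 2 for all t ≥ 1.
When t = 1: S(1) = 0, and the closed form gives 0. They agree.
Inductive step: assume the claim holds for t = k, so S(k) = 2k! - 2.
Then S(k+1) = S(k) + (2k·k!) = (2k! - 2) + (2k·k!).
Simplifying, S(k+1) = 2(k+1)! - 2,
which is the closed form with t = k+1.
Hence, by induction on t, the claim holds for every t ≥ 1.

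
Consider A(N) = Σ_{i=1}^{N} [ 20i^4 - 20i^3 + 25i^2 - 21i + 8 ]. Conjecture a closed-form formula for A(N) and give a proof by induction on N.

We claim A(N) = N(4N^4 + 5N^3 + 5N^2 - 3N + 1) for all N ≥ 1.
Base case (N = 1): A(1) = 12, and the closed form gives 12. They agree.
Inductive step: assume the claim holds for N = i, so A(i) = i(4i^4 + 5i^3 + 5i^2 - 3i + 1).
Then A(i+1) = A(i) + (20i^4 + 60i^3 + 85i^2 + 49i + 12) = (i(4i^4 + 5i^3 + 5i^2 - 3i + 1)) + (20i^4 + 60i^3 + 85i^2 + 49i + 12).
Simplifying, A(i+1) = (i + 1)(4i^4 + 21i^3 + 44i^2 + 38i + 12) = (i+1)(4(i+1)^4 + 5(i+1)^3 + 5(i+1)^2 - 3(i+1) + 1),
which is the closed form with N = i+1.
By the principle of mathematical induction, the result holds for all N ≥ 1.

A(N) = N(4N^4 + 5N^3 + 5N^2 - 3N + 1)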